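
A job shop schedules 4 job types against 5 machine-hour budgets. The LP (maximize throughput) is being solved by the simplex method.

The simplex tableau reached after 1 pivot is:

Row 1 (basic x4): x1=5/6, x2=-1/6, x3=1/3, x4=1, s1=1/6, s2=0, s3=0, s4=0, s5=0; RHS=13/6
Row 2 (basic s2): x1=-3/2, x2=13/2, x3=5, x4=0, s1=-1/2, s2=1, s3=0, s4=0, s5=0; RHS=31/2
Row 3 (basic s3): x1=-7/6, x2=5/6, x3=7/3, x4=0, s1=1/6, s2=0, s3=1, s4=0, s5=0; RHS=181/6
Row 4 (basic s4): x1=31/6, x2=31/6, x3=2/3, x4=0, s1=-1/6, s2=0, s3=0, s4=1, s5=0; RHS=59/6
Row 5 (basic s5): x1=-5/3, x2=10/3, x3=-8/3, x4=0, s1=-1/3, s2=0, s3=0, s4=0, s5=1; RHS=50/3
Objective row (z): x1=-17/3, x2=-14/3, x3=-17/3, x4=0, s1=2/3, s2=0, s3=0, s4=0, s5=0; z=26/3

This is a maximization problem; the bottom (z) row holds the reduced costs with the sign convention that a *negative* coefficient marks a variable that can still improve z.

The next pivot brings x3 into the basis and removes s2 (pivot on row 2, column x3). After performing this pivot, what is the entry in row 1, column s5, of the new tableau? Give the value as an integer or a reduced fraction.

Pivot element is row 2, column x3: 5.
Normalize row 2: new (row 2, s5) = 0/5 = 0.
row 1 ← row 1 − (1/3)·(new row 2): 0 − (1/3)·0 = 0.

0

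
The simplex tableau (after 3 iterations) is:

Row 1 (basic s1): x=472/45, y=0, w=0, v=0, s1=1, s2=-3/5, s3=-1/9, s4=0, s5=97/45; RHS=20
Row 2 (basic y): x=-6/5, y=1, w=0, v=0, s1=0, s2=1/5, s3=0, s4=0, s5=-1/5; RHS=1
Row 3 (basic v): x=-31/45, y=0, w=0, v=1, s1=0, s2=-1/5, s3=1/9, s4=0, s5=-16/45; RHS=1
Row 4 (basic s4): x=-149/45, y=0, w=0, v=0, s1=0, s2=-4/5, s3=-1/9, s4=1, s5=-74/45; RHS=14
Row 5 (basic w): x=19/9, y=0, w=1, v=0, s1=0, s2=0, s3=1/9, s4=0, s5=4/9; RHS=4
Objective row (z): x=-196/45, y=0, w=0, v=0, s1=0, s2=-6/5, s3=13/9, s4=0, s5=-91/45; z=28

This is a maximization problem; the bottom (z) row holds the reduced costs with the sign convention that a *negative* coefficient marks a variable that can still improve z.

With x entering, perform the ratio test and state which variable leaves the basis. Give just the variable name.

w

Ratios: row 1 (s1): 20/(472/45) = 225/118; row 2 (y): entry -6/5 ≤ 0, skip; row 3 (v): entry -31/45 ≤ 0, skip; row 4 (s4): entry -149/45 ≤ 0, skip; row 5 (w): 4/(19/9) = 36/19.
Minimum ratio 36/19 is in the w row, so w leaves.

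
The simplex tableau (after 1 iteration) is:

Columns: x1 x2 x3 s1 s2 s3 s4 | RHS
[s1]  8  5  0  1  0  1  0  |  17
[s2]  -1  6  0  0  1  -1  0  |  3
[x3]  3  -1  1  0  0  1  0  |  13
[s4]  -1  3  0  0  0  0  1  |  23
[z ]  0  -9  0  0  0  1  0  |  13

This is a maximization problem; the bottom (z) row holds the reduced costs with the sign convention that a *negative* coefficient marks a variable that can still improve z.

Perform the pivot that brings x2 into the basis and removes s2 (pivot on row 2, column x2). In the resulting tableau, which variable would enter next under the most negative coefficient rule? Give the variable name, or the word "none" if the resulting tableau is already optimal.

Pivot element 6. New z-row = old z-row − (-9)·(row 2/6).
Updated z-row coefficients: x1: -3/2, x2: 0, x3: 0, s1: 0, s2: 3/2, s3: -1/2, s4: 0.
The most negative is -3/2 in column x1, so x1 would enter next.

x1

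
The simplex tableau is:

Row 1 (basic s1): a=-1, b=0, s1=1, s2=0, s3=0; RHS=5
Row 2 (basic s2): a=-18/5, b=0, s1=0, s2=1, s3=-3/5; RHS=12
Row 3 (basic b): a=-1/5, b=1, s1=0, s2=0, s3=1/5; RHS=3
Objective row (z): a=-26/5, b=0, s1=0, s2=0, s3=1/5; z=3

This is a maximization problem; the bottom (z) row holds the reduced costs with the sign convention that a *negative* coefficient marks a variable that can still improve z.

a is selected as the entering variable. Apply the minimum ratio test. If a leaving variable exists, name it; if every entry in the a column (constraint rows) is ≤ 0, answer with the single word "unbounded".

a-column entries: row 1: -1, row 2: -18/5, row 3: -1/5. All ≤ 0, so a can increase without bound; the LP is unbounded in this direction.

unbounded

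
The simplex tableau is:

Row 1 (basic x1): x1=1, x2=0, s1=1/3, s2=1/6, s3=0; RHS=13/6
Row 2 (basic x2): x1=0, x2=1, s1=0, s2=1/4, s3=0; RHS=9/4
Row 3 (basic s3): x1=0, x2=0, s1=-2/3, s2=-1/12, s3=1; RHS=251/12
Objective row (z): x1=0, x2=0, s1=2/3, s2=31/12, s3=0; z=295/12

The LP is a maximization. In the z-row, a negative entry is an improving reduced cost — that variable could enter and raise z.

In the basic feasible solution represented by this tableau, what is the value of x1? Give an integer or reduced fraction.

x1 is basic (row 1); its value is the RHS of that row: 13/6.

13/6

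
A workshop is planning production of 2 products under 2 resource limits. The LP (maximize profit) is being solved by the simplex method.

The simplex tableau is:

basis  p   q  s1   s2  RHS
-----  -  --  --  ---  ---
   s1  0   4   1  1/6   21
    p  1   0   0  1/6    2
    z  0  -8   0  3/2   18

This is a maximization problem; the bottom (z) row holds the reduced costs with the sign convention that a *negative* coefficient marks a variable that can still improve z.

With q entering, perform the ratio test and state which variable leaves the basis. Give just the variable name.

Ratios: row 1 (s1): 21/4 = 21/4; row 2 (p): entry 0 ≤ 0, skip.
Minimum ratio 21/4 is in the s1 row, so s1 leaves.

s1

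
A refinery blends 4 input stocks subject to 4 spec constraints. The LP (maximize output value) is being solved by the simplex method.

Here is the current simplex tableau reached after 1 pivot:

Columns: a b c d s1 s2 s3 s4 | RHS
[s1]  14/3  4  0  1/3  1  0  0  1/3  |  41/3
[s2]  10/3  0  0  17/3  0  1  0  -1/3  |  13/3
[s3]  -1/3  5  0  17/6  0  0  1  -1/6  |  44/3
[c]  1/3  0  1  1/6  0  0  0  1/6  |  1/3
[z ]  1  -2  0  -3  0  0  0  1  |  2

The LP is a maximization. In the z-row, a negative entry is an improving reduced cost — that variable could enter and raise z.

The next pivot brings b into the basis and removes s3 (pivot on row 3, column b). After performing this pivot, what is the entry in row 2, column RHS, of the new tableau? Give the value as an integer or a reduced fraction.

Pivot element is row 3, column b: 5.
Normalize row 3: new (row 3, RHS) = (44/3)/5 = 44/15.
row 2 ← row 2 − 0·(new row 3): 13/3 − 0·(44/15) = 13/3.

13/3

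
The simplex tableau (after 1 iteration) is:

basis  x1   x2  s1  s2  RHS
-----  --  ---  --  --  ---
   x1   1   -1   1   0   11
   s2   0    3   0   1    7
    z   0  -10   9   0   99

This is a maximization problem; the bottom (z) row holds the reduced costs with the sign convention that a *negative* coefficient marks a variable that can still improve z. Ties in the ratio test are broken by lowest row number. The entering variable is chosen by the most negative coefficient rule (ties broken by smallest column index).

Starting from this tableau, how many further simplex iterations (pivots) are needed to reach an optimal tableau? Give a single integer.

1

pivot: x2 in, s2 out → z = 367/3
No improving column remains; optimal.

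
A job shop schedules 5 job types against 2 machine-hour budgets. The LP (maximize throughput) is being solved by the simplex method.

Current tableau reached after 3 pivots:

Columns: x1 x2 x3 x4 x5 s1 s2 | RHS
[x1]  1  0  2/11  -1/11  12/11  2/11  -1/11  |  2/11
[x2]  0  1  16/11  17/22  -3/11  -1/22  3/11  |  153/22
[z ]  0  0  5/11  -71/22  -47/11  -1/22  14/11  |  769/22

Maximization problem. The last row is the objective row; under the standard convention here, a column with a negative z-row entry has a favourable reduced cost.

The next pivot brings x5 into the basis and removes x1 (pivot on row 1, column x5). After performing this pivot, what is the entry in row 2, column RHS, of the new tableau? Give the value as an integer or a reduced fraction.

7

Pivot element is row 1, column x5: 12/11.
Normalize row 1: new (row 1, RHS) = (2/11)/(12/11) = 1/6.
row 2 ← row 2 − (-3/11)·(new row 1): 153/22 − (-3/11)·(1/6) = 7.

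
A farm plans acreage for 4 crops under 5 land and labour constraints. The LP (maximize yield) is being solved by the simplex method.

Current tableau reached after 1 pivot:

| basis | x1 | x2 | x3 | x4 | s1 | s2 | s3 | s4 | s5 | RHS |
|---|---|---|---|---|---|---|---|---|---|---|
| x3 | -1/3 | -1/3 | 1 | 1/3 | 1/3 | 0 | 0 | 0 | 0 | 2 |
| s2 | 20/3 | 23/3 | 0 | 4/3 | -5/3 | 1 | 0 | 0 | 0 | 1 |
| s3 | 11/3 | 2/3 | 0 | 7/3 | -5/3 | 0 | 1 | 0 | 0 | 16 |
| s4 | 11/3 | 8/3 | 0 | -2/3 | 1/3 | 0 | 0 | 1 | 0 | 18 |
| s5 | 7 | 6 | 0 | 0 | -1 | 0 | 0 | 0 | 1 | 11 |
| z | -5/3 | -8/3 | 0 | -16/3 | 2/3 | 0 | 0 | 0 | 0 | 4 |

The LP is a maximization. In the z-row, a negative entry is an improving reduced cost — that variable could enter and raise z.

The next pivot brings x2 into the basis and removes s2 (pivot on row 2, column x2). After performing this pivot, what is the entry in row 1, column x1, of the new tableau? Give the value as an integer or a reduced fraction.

-1/23

Pivot element is row 2, column x2: 23/3.
Normalize row 2: new (row 2, x1) = (20/3)/(23/3) = 20/23.
row 1 ← row 1 − (-1/3)·(new row 2): -1/3 − (-1/3)·(20/23) = -1/23.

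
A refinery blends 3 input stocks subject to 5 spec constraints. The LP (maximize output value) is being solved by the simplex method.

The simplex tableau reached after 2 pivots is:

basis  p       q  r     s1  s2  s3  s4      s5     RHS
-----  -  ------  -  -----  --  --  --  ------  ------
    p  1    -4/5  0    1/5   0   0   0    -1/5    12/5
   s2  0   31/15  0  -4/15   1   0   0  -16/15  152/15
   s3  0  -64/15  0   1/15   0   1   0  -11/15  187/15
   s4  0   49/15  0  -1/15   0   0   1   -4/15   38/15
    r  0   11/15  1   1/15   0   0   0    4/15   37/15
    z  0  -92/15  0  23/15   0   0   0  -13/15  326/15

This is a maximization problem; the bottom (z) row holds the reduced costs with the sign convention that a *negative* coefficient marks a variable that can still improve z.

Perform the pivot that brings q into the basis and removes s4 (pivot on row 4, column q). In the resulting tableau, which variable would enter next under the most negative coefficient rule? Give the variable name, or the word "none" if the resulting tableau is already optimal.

s5

Pivot element 49/15. New z-row = old z-row − (-92/15)·(row 4/(49/15)).
Updated z-row coefficients: p: 0, q: 0, r: 0, s1: 69/49, s2: 0, s3: 0, s4: 92/49, s5: -67/49.
The most negative is -67/49 in column s5, so s5 would enter next.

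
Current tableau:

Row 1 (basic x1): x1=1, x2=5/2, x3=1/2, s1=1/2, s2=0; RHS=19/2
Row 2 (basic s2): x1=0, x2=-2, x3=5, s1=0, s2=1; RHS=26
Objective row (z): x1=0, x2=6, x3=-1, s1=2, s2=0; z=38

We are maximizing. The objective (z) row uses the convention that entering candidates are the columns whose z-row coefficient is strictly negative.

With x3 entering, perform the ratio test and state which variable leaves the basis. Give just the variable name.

s2

Ratios: row 1 (x1): (19/2)/(1/2) = 19; row 2 (s2): 26/5 = 26/5.
Minimum ratio 26/5 is in the s2 row, so s2 leaves.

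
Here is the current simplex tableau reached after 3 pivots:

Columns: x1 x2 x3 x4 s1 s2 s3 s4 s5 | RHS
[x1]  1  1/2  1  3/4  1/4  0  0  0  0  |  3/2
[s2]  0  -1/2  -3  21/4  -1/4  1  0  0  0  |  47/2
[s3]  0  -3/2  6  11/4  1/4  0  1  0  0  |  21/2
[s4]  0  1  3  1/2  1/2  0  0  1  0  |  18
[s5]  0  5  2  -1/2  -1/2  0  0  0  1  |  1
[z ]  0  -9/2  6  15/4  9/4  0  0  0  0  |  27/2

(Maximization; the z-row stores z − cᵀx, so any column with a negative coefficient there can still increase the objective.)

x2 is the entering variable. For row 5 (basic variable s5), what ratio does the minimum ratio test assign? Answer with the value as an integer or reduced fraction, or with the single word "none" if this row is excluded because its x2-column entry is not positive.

1/5

Ratio = RHS / (x2 entry) = 1 / 5 = 1/5.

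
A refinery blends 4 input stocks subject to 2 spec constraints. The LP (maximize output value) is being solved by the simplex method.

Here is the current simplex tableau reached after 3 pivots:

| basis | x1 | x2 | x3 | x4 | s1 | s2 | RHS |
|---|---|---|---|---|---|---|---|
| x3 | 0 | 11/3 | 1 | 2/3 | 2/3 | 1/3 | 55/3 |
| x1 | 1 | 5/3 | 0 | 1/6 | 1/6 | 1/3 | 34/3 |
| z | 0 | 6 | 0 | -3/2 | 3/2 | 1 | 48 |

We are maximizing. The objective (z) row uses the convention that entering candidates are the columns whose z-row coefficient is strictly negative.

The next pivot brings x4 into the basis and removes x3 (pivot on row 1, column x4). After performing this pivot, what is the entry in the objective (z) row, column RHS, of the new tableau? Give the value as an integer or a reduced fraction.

Pivot element is row 1, column x4: 2/3.
Normalize row 1: new (row 1, RHS) = (55/3)/(2/3) = 55/2.
z-row ← z-row − (-3/2)·(new row 1): 48 − (-3/2)·(55/2) = 357/4.

357/4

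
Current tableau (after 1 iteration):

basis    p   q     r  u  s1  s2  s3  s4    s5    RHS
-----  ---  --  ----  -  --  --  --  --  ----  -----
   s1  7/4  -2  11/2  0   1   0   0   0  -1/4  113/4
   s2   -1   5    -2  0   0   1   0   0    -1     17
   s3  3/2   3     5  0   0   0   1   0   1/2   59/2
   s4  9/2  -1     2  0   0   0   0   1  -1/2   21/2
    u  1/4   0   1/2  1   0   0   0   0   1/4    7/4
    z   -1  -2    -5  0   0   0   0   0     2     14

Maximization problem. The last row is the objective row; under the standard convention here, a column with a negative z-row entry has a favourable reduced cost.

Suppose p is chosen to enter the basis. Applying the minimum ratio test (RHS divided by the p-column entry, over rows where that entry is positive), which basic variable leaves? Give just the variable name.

Ratios: row 1 (s1): (113/4)/(7/4) = 113/7; row 2 (s2): entry -1 ≤ 0, skip; row 3 (s3): (59/2)/(3/2) = 59/3; row 4 (s4): (21/2)/(9/2) = 7/3; row 5 (u): (7/4)/(1/4) = 7.
Minimum ratio 7/3 is in the s4 row, so s4 leaves.

s4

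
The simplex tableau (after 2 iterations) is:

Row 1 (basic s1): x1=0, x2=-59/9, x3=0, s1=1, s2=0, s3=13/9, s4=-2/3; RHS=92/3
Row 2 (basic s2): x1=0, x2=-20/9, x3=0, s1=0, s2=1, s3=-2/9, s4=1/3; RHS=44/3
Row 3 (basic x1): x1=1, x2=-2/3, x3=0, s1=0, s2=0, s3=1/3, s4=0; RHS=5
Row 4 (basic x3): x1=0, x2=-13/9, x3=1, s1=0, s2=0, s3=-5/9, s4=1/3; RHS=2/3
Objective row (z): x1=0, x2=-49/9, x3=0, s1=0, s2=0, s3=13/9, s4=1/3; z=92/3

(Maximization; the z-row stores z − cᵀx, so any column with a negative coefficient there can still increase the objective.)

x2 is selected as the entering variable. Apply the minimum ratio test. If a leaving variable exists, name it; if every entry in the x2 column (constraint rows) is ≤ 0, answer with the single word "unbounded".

unbounded

x2-column entries: row 1: -59/9, row 2: -20/9, row 3: -2/3, row 4: -13/9. All ≤ 0, so x2 can increase without bound; the LP is unbounded in this direction.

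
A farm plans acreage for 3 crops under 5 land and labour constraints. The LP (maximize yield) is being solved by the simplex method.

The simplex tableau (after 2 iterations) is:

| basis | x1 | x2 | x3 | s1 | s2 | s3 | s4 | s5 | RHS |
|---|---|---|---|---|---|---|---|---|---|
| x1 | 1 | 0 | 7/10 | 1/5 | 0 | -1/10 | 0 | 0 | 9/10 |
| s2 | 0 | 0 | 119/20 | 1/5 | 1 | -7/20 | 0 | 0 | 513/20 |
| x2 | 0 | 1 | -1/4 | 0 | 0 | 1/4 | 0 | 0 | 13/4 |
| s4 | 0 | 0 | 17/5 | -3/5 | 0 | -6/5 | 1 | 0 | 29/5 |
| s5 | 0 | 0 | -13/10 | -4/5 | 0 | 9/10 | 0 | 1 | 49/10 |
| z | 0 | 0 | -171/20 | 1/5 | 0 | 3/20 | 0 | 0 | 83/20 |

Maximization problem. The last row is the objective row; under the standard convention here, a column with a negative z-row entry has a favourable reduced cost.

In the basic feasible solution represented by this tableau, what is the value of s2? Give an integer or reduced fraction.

s2 is basic (row 2); its value is the RHS of that row: 513/20.

513/20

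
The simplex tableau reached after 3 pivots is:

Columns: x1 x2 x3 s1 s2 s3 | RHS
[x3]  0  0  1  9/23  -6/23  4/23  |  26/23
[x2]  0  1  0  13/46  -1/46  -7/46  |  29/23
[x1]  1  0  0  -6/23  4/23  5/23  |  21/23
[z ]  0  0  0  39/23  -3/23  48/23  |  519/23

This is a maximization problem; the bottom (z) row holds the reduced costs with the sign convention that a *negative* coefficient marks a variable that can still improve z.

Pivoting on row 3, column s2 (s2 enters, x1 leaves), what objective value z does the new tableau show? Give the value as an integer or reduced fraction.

Minimum ratio for s2: (21/23)/(4/23) = 21/4.
z changes by −(z-row coeff of s2)·ratio = −(-3/23)·(21/4) = 63/92.
New z = 519/23 + (63/92) = 93/4.

93/4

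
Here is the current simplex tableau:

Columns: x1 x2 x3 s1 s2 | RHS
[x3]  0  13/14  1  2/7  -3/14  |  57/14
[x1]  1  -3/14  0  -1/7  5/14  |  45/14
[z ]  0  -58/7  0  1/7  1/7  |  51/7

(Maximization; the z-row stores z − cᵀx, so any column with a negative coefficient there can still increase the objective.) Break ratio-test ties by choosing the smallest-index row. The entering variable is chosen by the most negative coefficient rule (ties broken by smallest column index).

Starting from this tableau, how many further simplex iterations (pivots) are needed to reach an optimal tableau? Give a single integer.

pivot: x2 in, x3 out → z = 567/13
pivot: s2 in, x1 out → z = 135/2
No improving column remains; optimal.

2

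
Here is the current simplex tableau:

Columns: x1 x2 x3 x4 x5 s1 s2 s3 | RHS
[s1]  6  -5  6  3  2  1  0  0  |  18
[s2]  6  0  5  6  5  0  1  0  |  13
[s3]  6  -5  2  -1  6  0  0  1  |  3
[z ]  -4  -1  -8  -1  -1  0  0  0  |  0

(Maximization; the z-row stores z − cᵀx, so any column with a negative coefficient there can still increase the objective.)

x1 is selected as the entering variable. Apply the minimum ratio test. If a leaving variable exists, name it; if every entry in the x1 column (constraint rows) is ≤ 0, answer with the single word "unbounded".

Ratios: row 1 (s1): 18/6 = 3; row 2 (s2): 13/6 = 13/6; row 3 (s3): 3/6 = 1/2.
Minimum ratio is in the s3 row, so s3 leaves.

s3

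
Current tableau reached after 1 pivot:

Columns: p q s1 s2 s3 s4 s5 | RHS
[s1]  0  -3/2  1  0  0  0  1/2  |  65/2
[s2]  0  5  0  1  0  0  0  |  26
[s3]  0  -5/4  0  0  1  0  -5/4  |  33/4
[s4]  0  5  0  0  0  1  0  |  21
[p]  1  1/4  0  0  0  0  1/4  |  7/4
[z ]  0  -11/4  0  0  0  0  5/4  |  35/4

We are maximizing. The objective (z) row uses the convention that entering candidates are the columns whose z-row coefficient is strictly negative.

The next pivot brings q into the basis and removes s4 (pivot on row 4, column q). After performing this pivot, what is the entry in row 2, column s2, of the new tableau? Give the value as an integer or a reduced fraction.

1

Pivot element is row 4, column q: 5.
Normalize row 4: new (row 4, s2) = 0/5 = 0.
row 2 ← row 2 − 5·(new row 4): 1 − 5·0 = 1.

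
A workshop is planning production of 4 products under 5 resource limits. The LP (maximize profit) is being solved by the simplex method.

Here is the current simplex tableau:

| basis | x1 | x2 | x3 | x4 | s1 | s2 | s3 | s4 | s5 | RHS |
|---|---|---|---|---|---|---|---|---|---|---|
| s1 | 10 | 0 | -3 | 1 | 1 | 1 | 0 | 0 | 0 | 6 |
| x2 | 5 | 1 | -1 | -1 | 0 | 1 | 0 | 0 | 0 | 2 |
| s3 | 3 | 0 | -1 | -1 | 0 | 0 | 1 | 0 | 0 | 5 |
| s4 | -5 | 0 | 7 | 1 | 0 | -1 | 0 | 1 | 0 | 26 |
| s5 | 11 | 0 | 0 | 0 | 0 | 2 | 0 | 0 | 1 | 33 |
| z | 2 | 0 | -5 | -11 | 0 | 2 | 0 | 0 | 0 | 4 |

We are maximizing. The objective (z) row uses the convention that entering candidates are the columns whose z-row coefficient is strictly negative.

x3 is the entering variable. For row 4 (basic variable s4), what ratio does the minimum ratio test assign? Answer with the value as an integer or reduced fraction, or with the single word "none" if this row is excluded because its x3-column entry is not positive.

Ratio = RHS / (x3 entry) = 26 / 7 = 26/7.

26/7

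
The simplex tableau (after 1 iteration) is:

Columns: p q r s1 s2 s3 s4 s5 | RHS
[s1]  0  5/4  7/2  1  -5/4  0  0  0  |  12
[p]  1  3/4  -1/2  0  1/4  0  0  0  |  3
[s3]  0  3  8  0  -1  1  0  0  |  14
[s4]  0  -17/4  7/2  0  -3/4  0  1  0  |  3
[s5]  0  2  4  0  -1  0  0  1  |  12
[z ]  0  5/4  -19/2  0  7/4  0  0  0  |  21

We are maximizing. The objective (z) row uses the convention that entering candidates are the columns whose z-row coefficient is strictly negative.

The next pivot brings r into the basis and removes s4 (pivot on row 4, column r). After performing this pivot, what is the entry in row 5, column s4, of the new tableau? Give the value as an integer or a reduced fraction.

Pivot element is row 4, column r: 7/2.
Normalize row 4: new (row 4, s4) = 1/(7/2) = 2/7.
row 5 ← row 5 − 4·(new row 4): 0 − 4·(2/7) = -8/7.

-8/7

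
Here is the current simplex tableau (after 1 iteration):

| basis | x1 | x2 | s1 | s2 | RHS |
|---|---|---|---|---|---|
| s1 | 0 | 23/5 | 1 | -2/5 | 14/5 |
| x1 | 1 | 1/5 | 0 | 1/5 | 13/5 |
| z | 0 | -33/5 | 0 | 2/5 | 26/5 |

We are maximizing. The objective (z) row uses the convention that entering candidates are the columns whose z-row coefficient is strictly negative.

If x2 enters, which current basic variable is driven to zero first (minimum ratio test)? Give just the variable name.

Ratios: row 1 (s1): (14/5)/(23/5) = 14/23; row 2 (x1): (13/5)/(1/5) = 13.
Minimum ratio 14/23 is in the s1 row, so s1 leaves.

s1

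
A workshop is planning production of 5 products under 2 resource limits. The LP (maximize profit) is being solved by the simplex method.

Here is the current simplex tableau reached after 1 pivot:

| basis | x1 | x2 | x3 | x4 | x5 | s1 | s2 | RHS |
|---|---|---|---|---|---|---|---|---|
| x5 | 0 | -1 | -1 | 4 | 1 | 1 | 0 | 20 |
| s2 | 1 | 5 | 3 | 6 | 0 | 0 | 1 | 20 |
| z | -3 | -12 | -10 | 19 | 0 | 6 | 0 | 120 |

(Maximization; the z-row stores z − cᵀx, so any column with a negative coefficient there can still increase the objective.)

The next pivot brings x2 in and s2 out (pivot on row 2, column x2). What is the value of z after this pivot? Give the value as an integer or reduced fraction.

168

Minimum ratio for x2: 20/5 = 4.
z changes by −(z-row coeff of x2)·ratio = −(-12)·4 = 48.
New z = 120 + 48 = 168.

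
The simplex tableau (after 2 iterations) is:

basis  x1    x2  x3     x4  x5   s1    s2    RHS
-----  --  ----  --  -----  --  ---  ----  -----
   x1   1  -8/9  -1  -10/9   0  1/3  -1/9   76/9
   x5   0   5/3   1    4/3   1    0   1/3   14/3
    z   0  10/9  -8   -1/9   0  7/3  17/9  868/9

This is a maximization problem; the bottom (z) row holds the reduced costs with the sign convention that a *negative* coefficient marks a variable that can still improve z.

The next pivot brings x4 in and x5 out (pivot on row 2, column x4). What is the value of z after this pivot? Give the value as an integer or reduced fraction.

581/6

Minimum ratio for x4: (14/3)/(4/3) = 7/2.
z changes by −(z-row coeff of x4)·ratio = −(-1/9)·(7/2) = 7/18.
New z = 868/9 + (7/18) = 581/6.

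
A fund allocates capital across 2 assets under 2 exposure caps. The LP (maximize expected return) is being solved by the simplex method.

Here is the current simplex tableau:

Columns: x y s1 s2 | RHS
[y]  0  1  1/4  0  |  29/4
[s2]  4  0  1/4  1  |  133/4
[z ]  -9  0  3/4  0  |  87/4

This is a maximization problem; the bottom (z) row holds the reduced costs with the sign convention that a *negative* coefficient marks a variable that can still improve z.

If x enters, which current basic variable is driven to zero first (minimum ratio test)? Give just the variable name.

Ratios: row 1 (y): entry 0 ≤ 0, skip; row 2 (s2): (133/4)/4 = 133/16.
Minimum ratio 133/16 is in the s2 row, so s2 leaves.

s2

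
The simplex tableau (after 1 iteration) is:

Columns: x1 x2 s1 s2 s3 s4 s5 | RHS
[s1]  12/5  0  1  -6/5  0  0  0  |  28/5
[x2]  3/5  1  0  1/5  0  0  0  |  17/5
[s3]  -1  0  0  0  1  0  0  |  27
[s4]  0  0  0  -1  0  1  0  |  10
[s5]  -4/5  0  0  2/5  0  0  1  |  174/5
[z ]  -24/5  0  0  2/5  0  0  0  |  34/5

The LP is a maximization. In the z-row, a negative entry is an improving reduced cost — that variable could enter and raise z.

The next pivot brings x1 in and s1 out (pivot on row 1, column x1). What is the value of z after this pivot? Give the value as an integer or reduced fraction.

Minimum ratio for x1: (28/5)/(12/5) = 7/3.
z changes by −(z-row coeff of x1)·ratio = −(-24/5)·(7/3) = 56/5.
New z = 34/5 + (56/5) = 18.

18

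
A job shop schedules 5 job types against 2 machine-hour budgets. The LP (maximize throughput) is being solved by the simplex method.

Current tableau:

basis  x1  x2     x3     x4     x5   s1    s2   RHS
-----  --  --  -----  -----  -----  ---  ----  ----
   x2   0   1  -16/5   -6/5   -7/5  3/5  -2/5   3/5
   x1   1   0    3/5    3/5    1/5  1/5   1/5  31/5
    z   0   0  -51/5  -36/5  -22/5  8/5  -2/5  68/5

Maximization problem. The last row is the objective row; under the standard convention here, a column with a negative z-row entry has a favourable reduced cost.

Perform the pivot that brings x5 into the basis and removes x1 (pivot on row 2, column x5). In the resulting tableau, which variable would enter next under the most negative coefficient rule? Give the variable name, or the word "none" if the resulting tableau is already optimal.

none

Pivot element 1/5. New z-row = old z-row − (-22/5)·(row 2/(1/5)).
Updated z-row coefficients: x1: 22, x2: 0, x3: 3, x4: 6, x5: 0, s1: 6, s2: 4.
No coefficient is strictly negative; the tableau after this pivot is optimal.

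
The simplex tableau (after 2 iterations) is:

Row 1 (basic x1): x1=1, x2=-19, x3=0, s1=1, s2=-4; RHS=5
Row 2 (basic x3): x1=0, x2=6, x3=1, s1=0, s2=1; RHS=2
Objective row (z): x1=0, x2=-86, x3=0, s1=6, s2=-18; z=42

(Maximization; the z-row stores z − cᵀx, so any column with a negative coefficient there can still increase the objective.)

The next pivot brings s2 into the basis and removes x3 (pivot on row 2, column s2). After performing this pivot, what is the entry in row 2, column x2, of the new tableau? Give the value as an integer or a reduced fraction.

Pivot element is row 2, column s2: 1.
Normalize row 2: new (row 2, x2) = 6/1 = 6.
Row 2 is the pivot row, so the entry is 6.

6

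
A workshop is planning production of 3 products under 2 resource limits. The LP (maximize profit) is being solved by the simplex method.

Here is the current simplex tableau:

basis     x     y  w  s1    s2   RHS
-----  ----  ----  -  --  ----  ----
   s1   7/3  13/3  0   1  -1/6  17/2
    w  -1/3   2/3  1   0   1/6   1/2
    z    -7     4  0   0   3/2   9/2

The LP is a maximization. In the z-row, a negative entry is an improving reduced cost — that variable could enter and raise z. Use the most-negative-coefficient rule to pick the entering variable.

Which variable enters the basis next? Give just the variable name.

Objective-row coefficients: x: -7, y: 4, w: 0, s1: 0, s2: 3/2.
The most negative is -7 in column x, so x enters.

x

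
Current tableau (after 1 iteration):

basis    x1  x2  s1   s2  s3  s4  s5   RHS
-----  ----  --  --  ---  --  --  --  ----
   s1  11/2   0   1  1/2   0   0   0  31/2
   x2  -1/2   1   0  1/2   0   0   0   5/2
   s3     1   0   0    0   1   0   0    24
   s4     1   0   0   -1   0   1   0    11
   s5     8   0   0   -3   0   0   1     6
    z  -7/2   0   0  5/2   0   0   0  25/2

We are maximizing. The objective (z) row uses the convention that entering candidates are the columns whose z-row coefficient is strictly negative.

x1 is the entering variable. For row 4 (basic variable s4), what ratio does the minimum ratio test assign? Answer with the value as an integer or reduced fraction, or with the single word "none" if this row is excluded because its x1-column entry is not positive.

Ratio = RHS / (x1 entry) = 11 / 1 = 11.

11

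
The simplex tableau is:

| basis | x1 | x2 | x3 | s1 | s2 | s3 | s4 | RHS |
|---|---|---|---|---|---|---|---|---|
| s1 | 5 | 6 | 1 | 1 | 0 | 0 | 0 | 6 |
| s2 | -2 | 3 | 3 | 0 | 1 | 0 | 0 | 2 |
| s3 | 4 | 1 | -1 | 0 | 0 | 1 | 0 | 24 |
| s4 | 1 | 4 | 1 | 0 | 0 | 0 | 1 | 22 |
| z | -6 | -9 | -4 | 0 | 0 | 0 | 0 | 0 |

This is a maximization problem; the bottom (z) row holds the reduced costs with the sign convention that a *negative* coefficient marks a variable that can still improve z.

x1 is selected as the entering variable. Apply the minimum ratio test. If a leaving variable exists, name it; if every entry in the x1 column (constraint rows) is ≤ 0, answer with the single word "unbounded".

Ratios: row 1 (s1): 6/5 = 6/5; row 2 (s2): entry -2 ≤ 0, skip; row 3 (s3): 24/4 = 6; row 4 (s4): 22/1 = 22.
Minimum ratio is in the s1 row, so s1 leaves.

s1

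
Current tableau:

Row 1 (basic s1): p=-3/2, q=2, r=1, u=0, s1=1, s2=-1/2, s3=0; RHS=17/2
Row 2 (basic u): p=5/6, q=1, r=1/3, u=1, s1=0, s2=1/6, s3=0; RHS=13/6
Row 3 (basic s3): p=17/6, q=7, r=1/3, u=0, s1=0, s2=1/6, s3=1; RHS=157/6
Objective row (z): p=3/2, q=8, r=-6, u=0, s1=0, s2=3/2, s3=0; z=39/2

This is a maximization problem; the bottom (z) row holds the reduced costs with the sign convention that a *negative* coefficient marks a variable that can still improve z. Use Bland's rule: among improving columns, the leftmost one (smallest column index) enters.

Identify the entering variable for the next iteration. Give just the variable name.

Objective-row coefficients: p: 3/2, q: 8, r: -6, u: 0, s1: 0, s2: 3/2, s3: 0.
Improving columns: r. Bland's rule picks the smallest column index → r.

r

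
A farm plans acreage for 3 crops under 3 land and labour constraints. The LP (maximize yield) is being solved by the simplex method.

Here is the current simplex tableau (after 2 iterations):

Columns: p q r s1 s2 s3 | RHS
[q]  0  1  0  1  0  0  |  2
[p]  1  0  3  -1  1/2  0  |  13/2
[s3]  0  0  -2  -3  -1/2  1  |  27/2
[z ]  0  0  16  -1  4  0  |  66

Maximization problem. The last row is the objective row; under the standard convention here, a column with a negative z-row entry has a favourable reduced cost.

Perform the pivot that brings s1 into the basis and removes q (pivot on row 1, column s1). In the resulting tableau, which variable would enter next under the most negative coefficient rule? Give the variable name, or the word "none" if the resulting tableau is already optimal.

none

Pivot element 1. New z-row = old z-row − (-1)·(row 1/1).
Updated z-row coefficients: p: 0, q: 1, r: 16, s1: 0, s2: 4, s3: 0.
No coefficient is strictly negative; the tableau after this pivot is optimal.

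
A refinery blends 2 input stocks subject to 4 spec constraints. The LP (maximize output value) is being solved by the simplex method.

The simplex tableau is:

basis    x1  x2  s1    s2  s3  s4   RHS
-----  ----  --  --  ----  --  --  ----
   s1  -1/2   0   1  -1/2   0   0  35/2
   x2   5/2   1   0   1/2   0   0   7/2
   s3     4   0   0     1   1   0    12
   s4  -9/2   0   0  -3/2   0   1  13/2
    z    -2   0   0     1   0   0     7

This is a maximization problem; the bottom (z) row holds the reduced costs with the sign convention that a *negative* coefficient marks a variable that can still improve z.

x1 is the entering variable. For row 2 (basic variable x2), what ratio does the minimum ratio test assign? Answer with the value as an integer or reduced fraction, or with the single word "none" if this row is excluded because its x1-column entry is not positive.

Ratio = RHS / (x1 entry) = (7/2) / (5/2) = 7/5.

7/5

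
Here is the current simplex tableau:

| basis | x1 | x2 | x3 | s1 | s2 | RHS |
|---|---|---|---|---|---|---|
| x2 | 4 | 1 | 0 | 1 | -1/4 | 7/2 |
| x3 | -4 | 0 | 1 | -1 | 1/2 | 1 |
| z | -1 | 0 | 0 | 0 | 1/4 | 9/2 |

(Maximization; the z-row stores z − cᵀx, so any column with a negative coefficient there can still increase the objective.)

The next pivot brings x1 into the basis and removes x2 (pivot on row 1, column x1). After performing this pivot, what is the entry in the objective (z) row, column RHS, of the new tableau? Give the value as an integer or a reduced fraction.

Pivot element is row 1, column x1: 4.
Normalize row 1: new (row 1, RHS) = (7/2)/4 = 7/8.
z-row ← z-row − (-1)·(new row 1): 9/2 − (-1)·(7/8) = 43/8.

43/8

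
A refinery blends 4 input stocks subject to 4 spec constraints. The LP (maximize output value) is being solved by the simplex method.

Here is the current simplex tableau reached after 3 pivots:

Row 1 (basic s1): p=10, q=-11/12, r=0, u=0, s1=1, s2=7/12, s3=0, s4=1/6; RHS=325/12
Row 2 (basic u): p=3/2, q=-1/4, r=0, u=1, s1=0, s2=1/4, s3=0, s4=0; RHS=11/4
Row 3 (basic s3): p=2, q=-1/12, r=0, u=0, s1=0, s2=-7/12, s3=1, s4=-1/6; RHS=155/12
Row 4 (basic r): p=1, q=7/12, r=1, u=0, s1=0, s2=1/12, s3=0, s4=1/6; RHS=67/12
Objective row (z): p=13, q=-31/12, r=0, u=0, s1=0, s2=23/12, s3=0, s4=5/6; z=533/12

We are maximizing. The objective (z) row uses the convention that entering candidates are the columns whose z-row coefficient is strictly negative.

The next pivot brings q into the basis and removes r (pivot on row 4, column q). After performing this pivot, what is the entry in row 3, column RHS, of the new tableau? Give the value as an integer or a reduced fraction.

96/7

Pivot element is row 4, column q: 7/12.
Normalize row 4: new (row 4, RHS) = (67/12)/(7/12) = 67/7.
row 3 ← row 3 − (-1/12)·(new row 4): 155/12 − (-1/12)·(67/7) = 96/7.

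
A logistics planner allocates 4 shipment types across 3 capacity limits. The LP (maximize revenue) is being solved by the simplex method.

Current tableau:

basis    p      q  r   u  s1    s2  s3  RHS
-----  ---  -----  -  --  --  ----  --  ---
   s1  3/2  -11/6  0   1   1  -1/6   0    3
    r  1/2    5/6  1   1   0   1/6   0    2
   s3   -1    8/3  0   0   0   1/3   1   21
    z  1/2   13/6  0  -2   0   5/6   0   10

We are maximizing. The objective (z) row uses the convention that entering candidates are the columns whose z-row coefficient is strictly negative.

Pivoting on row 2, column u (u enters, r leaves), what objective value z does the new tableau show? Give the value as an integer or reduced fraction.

14

Minimum ratio for u: 2/1 = 2.
z changes by −(z-row coeff of u)·ratio = −(-2)·2 = 4.
New z = 10 + 4 = 14.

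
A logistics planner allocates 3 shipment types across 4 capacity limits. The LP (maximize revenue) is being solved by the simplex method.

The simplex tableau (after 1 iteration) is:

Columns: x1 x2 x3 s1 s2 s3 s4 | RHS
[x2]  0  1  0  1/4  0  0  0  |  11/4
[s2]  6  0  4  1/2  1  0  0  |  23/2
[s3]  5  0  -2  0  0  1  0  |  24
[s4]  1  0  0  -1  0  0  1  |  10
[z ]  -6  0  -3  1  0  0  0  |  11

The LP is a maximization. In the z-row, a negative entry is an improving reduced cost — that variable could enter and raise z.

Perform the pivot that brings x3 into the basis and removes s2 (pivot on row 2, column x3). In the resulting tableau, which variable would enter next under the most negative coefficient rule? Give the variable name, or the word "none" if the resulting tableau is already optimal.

x1

Pivot element 4. New z-row = old z-row − (-3)·(row 2/4).
Updated z-row coefficients: x1: -3/2, x2: 0, x3: 0, s1: 11/8, s2: 3/4, s3: 0, s4: 0.
The most negative is -3/2 in column x1, so x1 would enter next.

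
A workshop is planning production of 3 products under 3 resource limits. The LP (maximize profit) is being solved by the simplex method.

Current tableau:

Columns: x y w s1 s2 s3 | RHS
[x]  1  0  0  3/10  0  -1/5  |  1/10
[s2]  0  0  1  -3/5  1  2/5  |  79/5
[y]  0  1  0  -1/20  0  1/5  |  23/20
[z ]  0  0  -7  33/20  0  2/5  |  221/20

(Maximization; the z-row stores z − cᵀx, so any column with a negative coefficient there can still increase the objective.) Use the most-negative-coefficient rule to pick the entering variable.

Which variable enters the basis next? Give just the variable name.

w

Objective-row coefficients: x: 0, y: 0, w: -7, s1: 33/20, s2: 0, s3: 2/5.
The most negative is -7 in column w, so w enters.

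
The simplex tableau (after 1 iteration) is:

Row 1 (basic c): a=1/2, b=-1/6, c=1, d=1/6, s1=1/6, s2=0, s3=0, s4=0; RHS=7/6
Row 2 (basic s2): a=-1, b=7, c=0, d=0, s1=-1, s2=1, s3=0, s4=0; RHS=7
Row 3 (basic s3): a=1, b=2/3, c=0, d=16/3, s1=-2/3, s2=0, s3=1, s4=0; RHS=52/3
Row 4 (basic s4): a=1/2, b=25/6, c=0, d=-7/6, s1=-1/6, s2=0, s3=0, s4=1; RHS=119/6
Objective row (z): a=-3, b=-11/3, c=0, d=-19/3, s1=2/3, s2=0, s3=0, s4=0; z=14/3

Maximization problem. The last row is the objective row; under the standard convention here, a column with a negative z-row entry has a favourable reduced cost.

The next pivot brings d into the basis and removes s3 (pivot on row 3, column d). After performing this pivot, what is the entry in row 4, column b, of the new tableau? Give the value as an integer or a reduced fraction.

69/16

Pivot element is row 3, column d: 16/3.
Normalize row 3: new (row 3, b) = (2/3)/(16/3) = 1/8.
row 4 ← row 4 − (-7/6)·(new row 3): 25/6 − (-7/6)·(1/8) = 69/16.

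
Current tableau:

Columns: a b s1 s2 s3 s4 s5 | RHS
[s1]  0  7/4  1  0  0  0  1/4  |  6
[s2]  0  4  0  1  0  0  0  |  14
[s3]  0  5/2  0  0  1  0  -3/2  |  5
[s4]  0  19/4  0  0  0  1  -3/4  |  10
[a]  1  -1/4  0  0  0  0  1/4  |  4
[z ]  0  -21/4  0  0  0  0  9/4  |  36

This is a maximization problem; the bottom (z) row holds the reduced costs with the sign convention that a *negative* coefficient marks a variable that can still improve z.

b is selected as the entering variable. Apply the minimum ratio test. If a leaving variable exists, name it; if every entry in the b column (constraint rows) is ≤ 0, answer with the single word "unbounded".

Ratios: row 1 (s1): 6/(7/4) = 24/7; row 2 (s2): 14/4 = 7/2; row 3 (s3): 5/(5/2) = 2; row 4 (s4): 10/(19/4) = 40/19; row 5 (a): entry -1/4 ≤ 0, skip.
Minimum ratio is in the s3 row, so s3 leaves.

s3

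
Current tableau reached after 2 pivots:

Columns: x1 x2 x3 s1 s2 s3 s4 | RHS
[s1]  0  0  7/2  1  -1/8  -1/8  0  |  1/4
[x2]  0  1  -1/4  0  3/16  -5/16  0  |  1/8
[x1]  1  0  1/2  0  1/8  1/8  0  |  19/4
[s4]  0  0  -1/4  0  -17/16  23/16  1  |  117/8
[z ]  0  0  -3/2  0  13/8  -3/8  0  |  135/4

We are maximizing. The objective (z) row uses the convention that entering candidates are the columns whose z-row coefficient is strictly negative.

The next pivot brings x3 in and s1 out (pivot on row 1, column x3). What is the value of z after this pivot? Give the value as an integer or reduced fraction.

Minimum ratio for x3: (1/4)/(7/2) = 1/14.
z changes by −(z-row coeff of x3)·ratio = −(-3/2)·(1/14) = 3/28.
New z = 135/4 + (3/28) = 237/7.

237/7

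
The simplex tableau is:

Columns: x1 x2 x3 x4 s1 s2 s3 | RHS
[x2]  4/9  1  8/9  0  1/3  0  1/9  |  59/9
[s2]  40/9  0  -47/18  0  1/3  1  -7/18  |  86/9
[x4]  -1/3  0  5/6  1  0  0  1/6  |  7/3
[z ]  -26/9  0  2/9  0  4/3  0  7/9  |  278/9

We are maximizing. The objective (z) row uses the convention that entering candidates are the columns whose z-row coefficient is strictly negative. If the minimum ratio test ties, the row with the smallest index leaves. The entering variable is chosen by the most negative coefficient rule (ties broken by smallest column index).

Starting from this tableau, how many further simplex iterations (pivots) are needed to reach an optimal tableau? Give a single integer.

pivot: x1 in, s2 out → z = 371/10
pivot: x3 in, x4 out → z = 2252/51
No improving column remains; optimal.

2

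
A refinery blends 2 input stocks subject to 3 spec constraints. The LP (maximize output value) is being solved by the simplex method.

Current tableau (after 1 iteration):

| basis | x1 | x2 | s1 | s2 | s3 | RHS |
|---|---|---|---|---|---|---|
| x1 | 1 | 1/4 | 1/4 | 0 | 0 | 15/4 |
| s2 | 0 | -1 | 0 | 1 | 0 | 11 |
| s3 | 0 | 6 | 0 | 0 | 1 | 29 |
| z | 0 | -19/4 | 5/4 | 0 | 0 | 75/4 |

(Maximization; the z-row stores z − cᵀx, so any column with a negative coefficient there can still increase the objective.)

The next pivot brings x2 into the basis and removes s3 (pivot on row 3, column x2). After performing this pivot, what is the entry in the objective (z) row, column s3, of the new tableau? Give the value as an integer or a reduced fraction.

19/24

Pivot element is row 3, column x2: 6.
Normalize row 3: new (row 3, s3) = 1/6 = 1/6.
z-row ← z-row − (-19/4)·(new row 3): 0 − (-19/4)·(1/6) = 19/24.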